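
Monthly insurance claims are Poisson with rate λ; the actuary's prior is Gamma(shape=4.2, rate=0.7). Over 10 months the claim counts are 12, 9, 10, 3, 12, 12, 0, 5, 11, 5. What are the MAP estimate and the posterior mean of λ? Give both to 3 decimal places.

λ_MAP = 7.682, E[λ|data] = 7.776

Σ counts = 79. Posterior: Gamma(shape = 4.2+79 = 83.2, rate = 0.7+10 = 10.7).
Mode = (α−1)/β = 82.2/10.7 = 7.682.
Mean = α/β = 83.2/10.7 = 7.776.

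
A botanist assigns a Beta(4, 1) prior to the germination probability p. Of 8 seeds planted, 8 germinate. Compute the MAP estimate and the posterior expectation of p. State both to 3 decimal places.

Posterior: Beta(4+8, 1+0) = Beta(12, 1).
Since β = 1 ≤ 1 and α > 1, the Beta density is monotone increasing on [0,1]; the mode is at 1.
Mean = 12/(12+1) = 0.923.

p_MAP = 1.000, E[p|data] = 0.923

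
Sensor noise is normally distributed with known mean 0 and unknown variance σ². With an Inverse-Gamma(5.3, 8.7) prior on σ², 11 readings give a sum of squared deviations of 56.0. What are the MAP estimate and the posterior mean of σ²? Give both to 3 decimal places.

MAP: 3.110. Posterior mean: 3.745.

Posterior: Inverse-Gamma(shape = 5.3+11/2 = 10.8, scale = 8.7+56.0/2 = 36.7).
Mode = β/(α+1) = 36.7/11.8 = 3.110.
Mean = β/(α−1) = 36.7/9.8 = 3.745.
Right-skewed posterior ⇒ mode < mean.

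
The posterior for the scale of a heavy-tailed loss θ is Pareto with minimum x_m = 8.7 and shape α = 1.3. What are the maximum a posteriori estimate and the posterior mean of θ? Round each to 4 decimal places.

The Pareto density is strictly decreasing on [x_m, ∞), so the mode is x_m = 8.7000.
Mean = α·x_m/(α−1) = 1.3·8.7/0.3 = 37.7000.

MAP: 8.7000. Posterior mean: 37.7000.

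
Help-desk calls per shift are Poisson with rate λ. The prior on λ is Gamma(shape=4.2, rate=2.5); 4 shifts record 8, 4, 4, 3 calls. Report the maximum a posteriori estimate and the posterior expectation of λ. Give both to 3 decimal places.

MAP: 3.415. Posterior mean: 3.569.

Σ counts = 19. Posterior: Gamma(shape = 4.2+19 = 23.2, rate = 2.5+4 = 6.5).
Mode = (α−1)/β = 22.2/6.5 = 3.415.
Mean = α/β = 23.2/6.5 = 3.569.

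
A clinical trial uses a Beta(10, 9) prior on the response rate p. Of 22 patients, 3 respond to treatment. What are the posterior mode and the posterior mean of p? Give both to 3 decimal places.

MAP = 0.308, posterior mean = 0.317

Posterior: Beta(10+3, 9+19) = Beta(13, 28).
Mode = (13−1)/(13+28−2) = 12/39 = 0.308.
Mean = 13/(13+28) = 13/41 = 0.317.
Right-skewed posterior ⇒ mode < mean.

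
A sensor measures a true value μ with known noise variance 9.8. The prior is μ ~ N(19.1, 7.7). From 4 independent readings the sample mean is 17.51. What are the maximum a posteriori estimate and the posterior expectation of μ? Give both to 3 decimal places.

Posterior for μ is Normal. Precision-weighted mean: (1/7.7·19.1 + 4/9.8·17.51) / (1/7.7 + 4/9.8) = 17.894.
A Normal posterior is symmetric, so mode = mean.

MAP: 17.894. Posterior mean: 17.894.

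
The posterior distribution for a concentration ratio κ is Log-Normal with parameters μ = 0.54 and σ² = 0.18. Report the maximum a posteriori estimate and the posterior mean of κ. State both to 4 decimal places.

κ_MAP = 1.4333, E[κ|data] = 1.8776

Mode = exp(μ − σ²) = exp(0.36) = 1.4333.
Mean = exp(μ + σ²/2) = exp(0.630) = 1.8776.
Mean > mode: the posterior has a right tail.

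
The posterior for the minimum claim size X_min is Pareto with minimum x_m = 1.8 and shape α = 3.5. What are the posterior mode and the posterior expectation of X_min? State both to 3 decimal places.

X_min_MAP = 1.800, E[X_min|data] = 2.520

The Pareto density is strictly decreasing on [x_m, ∞), so the mode is x_m = 1.800.
Mean = α·x_m/(α−1) = 3.5·1.8/2.5 = 2.520.
Mean > mode: the posterior has a right tail.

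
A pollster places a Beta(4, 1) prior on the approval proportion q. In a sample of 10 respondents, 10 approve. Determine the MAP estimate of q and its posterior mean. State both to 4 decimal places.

MAP = 1.0000; posterior mean = 0.9333

Posterior: Beta(4+10, 1+0) = Beta(14, 1).
Since β = 1 ≤ 1 and α > 1, the Beta density is monotone increasing on [0,1]; the mode is at 1.
Mean = 14/(14+1) = 0.9333.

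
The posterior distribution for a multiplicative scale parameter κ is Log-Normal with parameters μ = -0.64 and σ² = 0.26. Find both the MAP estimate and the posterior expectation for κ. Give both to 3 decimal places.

κ_MAP = 0.407, E[κ|data] = 0.600

Mode = exp(μ − σ²) = exp(-0.90) = 0.407.
Mean = exp(μ + σ²/2) = exp(-0.510) = 0.600.
Mean > mode: the posterior has a right tail.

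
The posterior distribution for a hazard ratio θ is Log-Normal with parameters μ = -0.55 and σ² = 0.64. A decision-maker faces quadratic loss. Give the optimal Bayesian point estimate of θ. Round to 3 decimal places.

Mode = exp(μ − σ²) = exp(-1.19) = 0.304.
Mean = exp(μ + σ²/2) = exp(-0.230) = 0.795.
Quadratic loss ⇒ the optimal estimator is the posterior mean.

0.795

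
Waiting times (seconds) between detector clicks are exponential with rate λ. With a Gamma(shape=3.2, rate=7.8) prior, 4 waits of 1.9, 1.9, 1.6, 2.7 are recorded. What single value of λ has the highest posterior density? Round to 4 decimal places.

Σ times = 8.1. Posterior: Gamma(shape = 3.2+4 = 7.2, rate = 7.8+8.1 = 15.9).
Mode = (α−1)/β = 6.2/15.9 = 0.3899.
Mean = α/β = 7.2/15.9 = 0.4528.
This is the posterior mode — the MAP estimate.

0.3899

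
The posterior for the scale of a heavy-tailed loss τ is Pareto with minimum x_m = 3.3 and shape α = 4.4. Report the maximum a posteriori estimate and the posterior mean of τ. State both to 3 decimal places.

The Pareto density is strictly decreasing on [x_m, ∞), so the mode is x_m = 3.300.
Mean = α·x_m/(α−1) = 4.4·3.3/3.4 = 4.271.
Right-skewed posterior ⇒ mode < mean.

MAP: 3.300. Posterior mean: 4.271.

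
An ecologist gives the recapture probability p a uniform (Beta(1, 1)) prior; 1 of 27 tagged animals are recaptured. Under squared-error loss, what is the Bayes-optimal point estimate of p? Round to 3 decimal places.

0.069

Posterior: Beta(1+1, 1+26) = Beta(2, 27).
Mode = (2−1)/(2+27−2) = 1/27 = 0.037.
With a flat prior the MAP equals the MLE, 1/27.
Mean = 2/(2+27) = 2/29 = 0.069.
Squared-error loss ⇒ the optimal estimator is the posterior mean.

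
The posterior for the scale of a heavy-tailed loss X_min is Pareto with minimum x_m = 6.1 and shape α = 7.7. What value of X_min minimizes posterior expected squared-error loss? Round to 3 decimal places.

The Pareto density is strictly decreasing on [x_m, ∞), so the mode is x_m = 6.100.
Mean = α·x_m/(α−1) = 7.7·6.1/6.7 = 7.010.
Squared-error loss ⇒ the optimal estimator is the posterior mean.

7.010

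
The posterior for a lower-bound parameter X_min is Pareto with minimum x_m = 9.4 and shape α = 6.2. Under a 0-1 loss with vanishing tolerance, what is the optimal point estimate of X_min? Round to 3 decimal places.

The Pareto density is strictly decreasing on [x_m, ∞), so the mode is x_m = 9.400.
Mean = α·x_m/(α−1) = 6.2·9.4/5.2 = 11.208.
This is the posterior mode — the MAP estimate.

9.400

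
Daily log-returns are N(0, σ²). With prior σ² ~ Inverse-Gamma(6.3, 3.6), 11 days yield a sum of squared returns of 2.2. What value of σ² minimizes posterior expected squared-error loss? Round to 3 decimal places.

0.435

Posterior: Inverse-Gamma(shape = 6.3+11/2 = 11.8, scale = 3.6+2.2/2 = 4.7).
Mode = β/(α+1) = 4.7/12.8 = 0.367.
Mean = β/(α−1) = 4.7/10.8 = 0.435.
Squared-error loss ⇒ the optimal estimator is the posterior mean.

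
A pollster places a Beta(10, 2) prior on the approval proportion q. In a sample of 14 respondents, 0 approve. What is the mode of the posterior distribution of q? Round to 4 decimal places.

Posterior: Beta(10+0, 2+14) = Beta(10, 16).
Mode = (10−1)/(10+16−2) = 9/24 = 0.3750.
Mean = 10/(10+16) = 10/26 = 0.3846.
This is the posterior mode — the MAP estimate.

0.3750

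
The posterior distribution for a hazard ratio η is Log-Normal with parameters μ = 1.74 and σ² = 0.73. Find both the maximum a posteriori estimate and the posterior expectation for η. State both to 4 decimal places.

η_MAP = 2.7456, E[η|data] = 8.2071

Mode = exp(μ − σ²) = exp(1.01) = 2.7456.
Mean = exp(μ + σ²/2) = exp(2.105) = 8.2071.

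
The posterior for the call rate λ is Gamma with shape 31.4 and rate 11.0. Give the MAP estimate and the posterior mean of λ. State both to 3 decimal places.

MAP = 2.764; posterior mean = 2.855

Mode = (α−1)/β = 30.4/11.0 = 2.764.
Mean = α/β = 31.4/11.0 = 2.855.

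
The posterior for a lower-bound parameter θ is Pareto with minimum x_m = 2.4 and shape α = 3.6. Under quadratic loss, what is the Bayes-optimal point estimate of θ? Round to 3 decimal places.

The Pareto density is strictly decreasing on [x_m, ∞), so the mode is x_m = 2.400.
Mean = α·x_m/(α−1) = 3.6·2.4/2.6 = 3.323.
Quadratic loss ⇒ the optimal estimator is the posterior mean.

3.323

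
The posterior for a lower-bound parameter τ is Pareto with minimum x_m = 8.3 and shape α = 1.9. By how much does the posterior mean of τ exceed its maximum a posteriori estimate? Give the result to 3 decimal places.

9.222

The Pareto density is strictly decreasing on [x_m, ∞), so the mode is x_m = 8.300.
Mean = α·x_m/(α−1) = 1.9·8.3/0.9 = 17.522.
Difference = 17.522 − 8.300 = 9.222.
The posterior is right-skewed, so the mean exceeds the mode.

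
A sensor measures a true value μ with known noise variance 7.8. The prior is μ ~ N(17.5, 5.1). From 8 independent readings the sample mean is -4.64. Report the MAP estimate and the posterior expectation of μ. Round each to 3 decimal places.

MAP estimate = -1.087, posterior expectation = -1.087

Posterior for μ is Normal. Precision-weighted mean: (1/5.1·17.5 + 8/7.8·-4.64) / (1/5.1 + 8/7.8) = -1.087.
A Normal posterior is symmetric, so mode = mean.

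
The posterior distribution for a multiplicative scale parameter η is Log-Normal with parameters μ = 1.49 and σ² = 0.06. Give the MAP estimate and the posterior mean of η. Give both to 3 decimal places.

MAP estimate = 4.179, posterior mean = 4.572

Mode = exp(μ − σ²) = exp(1.43) = 4.179.
Mean = exp(μ + σ²/2) = exp(1.520) = 4.572.
The mean is pulled above the mode by the posterior's right skew.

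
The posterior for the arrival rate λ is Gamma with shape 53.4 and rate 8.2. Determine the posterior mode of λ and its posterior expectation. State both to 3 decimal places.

Mode = (α−1)/β = 52.4/8.2 = 6.390.
Mean = α/β = 53.4/8.2 = 6.512.
Right-skewed posterior ⇒ mode < mean.

posterior mode = 6.390, posterior expectation = 6.512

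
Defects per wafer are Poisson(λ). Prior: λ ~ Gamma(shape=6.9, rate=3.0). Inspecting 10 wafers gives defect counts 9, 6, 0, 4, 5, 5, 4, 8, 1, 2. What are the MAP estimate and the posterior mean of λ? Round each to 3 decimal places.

MAP = 3.838, posterior mean = 3.915

Σ counts = 44. Posterior: Gamma(shape = 6.9+44 = 50.9, rate = 3.0+10 = 13.0).
Mode = (α−1)/β = 49.9/13.0 = 3.838.
Mean = α/β = 50.9/13.0 = 3.915.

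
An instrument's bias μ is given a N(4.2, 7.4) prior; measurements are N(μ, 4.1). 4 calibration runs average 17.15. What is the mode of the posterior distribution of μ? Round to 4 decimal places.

15.5745

Posterior for μ is Normal. Precision-weighted mean: (1/7.4·4.2 + 4/4.1·17.15) / (1/7.4 + 4/4.1) = 15.5745.
A Normal posterior is symmetric, so mode = mean.
This is the posterior mode — the MAP estimate.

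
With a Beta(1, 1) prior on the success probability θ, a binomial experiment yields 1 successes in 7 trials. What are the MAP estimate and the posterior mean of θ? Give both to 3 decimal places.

MAP = 0.143, posterior mean = 0.222

Posterior: Beta(1+1, 1+6) = Beta(2, 7).
Mode = (2−1)/(2+7−2) = 1/7 = 0.143.
Mean = 2/(2+7) = 2/9 = 0.222.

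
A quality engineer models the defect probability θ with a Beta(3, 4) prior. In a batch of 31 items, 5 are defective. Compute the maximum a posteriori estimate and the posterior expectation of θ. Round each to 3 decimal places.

Posterior: Beta(3+5, 4+26) = Beta(8, 30).
Mode = (8−1)/(8+30−2) = 7/36 = 0.194.
Mean = 8/(8+30) = 8/38 = 0.211.
Mean > mode: the posterior has a right tail.

MAP = 0.194; posterior mean = 0.211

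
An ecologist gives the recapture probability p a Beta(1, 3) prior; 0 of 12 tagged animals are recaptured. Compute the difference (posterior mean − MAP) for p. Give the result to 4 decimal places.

0.0625

Posterior: Beta(1+0, 3+12) = Beta(1, 15).
Since α = 1 ≤ 1 and β > 1, the Beta density is monotone decreasing on [0,1]; the mode is at 0.
Mean = 1/(1+15) = 0.0625.
Difference = 0.0625 − 0.0000 = 0.0625.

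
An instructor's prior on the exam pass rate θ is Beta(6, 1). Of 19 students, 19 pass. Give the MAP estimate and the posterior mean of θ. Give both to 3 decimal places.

MAP estimate = 1.000, posterior mean = 0.962

Posterior: Beta(6+19, 1+0) = Beta(25, 1).
Since β = 1 ≤ 1 and α > 1, the Beta density is monotone increasing on [0,1]; the mode is at 1.
Mean = 25/(25+1) = 0.962.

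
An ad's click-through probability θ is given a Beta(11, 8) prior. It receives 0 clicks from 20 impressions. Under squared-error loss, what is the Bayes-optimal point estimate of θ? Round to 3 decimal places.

Posterior: Beta(11+0, 8+20) = Beta(11, 28).
Mode = (11−1)/(11+28−2) = 10/37 = 0.270.
Mean = 11/(11+28) = 11/39 = 0.282.
Squared-error loss ⇒ the optimal estimator is the posterior mean.

0.282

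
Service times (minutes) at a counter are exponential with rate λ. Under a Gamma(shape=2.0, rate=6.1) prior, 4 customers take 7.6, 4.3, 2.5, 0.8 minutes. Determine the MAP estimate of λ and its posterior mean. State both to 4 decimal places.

Σ times = 15.2. Posterior: Gamma(shape = 2.0+4 = 6.0, rate = 6.1+15.2 = 21.3).
Mode = (α−1)/β = 5.0/21.3 = 0.2347.
Mean = α/β = 6.0/21.3 = 0.2817.

MAP: 0.2347. Posterior mean: 0.2817.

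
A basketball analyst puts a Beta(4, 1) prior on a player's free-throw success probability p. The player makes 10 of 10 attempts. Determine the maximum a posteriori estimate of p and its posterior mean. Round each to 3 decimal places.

MAP: 1.000. Posterior mean: 0.933.

Posterior: Beta(4+10, 1+0) = Beta(14, 1).
Since β = 1 ≤ 1 and α > 1, the Beta density is monotone increasing on [0,1]; the mode is at 1.
Mean = 14/(14+1) = 0.933.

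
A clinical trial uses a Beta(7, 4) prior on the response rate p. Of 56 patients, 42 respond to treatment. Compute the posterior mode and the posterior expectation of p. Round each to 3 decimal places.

posterior mode = 0.738, posterior expectation = 0.731

Posterior: Beta(7+42, 4+14) = Beta(49, 18).
Mode = (49−1)/(49+18−2) = 48/65 = 0.738.
Mean = 49/(49+18) = 49/67 = 0.731.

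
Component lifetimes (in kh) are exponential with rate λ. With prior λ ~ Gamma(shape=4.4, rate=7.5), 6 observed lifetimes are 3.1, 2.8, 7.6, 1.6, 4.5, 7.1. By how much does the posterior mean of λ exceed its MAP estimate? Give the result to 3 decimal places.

0.029

Σ times = 26.7. Posterior: Gamma(shape = 4.4+6 = 10.4, rate = 7.5+26.7 = 34.2).
Mode = (α−1)/β = 9.4/34.2 = 0.275.
Mean = α/β = 10.4/34.2 = 0.304.
Difference = 0.304 − 0.275 = 0.029.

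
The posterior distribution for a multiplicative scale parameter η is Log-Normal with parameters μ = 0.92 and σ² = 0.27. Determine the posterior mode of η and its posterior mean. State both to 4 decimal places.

MAP: 1.9155. Posterior mean: 2.8720.

Mode = exp(μ − σ²) = exp(0.65) = 1.9155.
Mean = exp(μ + σ²/2) = exp(1.055) = 2.8720.
The posterior is right-skewed, so the mean exceeds the mode.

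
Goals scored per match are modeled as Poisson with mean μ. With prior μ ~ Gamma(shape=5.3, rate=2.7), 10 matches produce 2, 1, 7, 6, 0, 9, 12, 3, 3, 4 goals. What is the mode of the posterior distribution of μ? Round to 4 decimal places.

4.0394

Σ counts = 47. Posterior: Gamma(shape = 5.3+47 = 52.3, rate = 2.7+10 = 12.7).
Mode = (α−1)/β = 51.3/12.7 = 4.0394.
Mean = α/β = 52.3/12.7 = 4.1181.
This is the posterior mode — the MAP estimate.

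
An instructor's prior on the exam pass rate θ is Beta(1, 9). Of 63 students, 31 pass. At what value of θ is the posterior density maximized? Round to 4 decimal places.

0.4366

Posterior: Beta(1+31, 9+32) = Beta(32, 41).
Mode = (32−1)/(32+41−2) = 31/71 = 0.4366.
Mean = 32/(32+41) = 32/73 = 0.4384.
This is the posterior mode — the MAP estimate.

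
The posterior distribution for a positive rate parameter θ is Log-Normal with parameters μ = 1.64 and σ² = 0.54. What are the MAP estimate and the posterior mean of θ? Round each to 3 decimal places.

θ_MAP = 3.004, E[θ|data] = 6.753

Mode = exp(μ − σ²) = exp(1.10) = 3.004.
Mean = exp(μ + σ²/2) = exp(1.910) = 6.753.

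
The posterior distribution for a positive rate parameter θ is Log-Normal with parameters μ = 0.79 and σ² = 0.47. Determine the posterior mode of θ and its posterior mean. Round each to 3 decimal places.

θ_MAP = 1.377, E[θ|data] = 2.787

Mode = exp(μ − σ²) = exp(0.32) = 1.377.
Mean = exp(μ + σ²/2) = exp(1.025) = 2.787.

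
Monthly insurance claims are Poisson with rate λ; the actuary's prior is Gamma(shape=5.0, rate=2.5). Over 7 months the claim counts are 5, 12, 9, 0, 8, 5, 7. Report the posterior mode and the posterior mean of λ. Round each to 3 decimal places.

Σ counts = 46. Posterior: Gamma(shape = 5.0+46 = 51.0, rate = 2.5+7 = 9.5).
Mode = (α−1)/β = 50.0/9.5 = 5.263.
Mean = α/β = 51.0/9.5 = 5.368.
Mean > mode: the posterior has a right tail.

MAP = 5.263, posterior mean = 5.368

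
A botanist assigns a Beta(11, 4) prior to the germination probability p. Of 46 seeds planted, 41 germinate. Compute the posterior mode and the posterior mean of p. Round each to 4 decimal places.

Posterior: Beta(11+41, 4+5) = Beta(52, 9).
Mode = (52−1)/(52+9−2) = 51/59 = 0.8644.
Mean = 52/(52+9) = 52/61 = 0.8525.

posterior mode = 0.8644, posterior mean = 0.8525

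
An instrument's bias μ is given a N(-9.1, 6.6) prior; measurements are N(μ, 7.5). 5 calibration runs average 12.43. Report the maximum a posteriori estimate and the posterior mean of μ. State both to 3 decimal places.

MAP: 8.443. Posterior mean: 8.443.

Posterior for μ is Normal. Precision-weighted mean: (1/6.6·-9.1 + 5/7.5·12.43) / (1/6.6 + 5/7.5) = 8.443.
A Normal posterior is symmetric, so mode = mean.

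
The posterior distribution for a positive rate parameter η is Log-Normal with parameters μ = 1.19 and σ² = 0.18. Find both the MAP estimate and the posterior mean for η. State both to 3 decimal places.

Mode = exp(μ − σ²) = exp(1.01) = 2.746.
Mean = exp(μ + σ²/2) = exp(1.280) = 3.597.

MAP = 2.746, posterior mean = 3.597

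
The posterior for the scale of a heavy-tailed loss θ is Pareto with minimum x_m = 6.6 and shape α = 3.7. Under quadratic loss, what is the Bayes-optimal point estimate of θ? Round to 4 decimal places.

9.0444

The Pareto density is strictly decreasing on [x_m, ∞), so the mode is x_m = 6.6000.
Mean = α·x_m/(α−1) = 3.7·6.6/2.7 = 9.0444.
Quadratic loss ⇒ the optimal estimator is the posterior mean.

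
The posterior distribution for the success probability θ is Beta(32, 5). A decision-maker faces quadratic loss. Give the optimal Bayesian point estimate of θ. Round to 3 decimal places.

Mode = (32−1)/(32+5−2) = 31/35 = 0.886.
Mean = 32/(32+5) = 32/37 = 0.865.
Quadratic loss ⇒ the optimal estimator is the posterior mean.

0.865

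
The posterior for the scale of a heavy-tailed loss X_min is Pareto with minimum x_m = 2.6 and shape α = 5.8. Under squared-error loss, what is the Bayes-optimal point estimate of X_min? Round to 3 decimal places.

3.142

The Pareto density is strictly decreasing on [x_m, ∞), so the mode is x_m = 2.600.
Mean = α·x_m/(α−1) = 5.8·2.6/4.8 = 3.142.
Squared-error loss ⇒ the optimal estimator is the posterior mean.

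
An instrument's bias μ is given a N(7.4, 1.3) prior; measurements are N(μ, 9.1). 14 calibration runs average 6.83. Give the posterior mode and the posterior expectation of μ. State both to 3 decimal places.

μ_MAP = 7.020, E[μ|data] = 7.020

Posterior for μ is Normal. Precision-weighted mean: (1/1.3·7.4 + 14/9.1·6.83) / (1/1.3 + 14/9.1) = 7.020.
A Normal posterior is symmetric, so mode = mean.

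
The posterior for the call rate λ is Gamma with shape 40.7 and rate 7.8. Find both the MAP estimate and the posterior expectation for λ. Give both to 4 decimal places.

λ_MAP = 5.0897, E[λ|data] = 5.2179

Mode = (α−1)/β = 39.7/7.8 = 5.0897.
Mean = α/β = 40.7/7.8 = 5.2179.
Right-skewed posterior ⇒ mode < mean.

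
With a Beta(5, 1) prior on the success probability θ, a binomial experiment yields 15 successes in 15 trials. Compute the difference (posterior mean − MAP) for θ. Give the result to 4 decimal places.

Posterior: Beta(5+15, 1+0) = Beta(20, 1).
Since β = 1 ≤ 1 and α > 1, the Beta density is monotone increasing on [0,1]; the mode is at 1.
Mean = 20/(20+1) = 0.9524.
Difference = 0.9524 − 1.0000 = -0.0476.
The posterior is left-skewed, so the mode exceeds the mean.

-0.0476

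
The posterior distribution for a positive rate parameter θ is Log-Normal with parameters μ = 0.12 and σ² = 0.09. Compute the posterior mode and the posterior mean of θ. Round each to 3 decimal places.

posterior mode = 1.030, posterior mean = 1.179

Mode = exp(μ − σ²) = exp(0.03) = 1.030.
Mean = exp(μ + σ²/2) = exp(0.165) = 1.179.
The posterior is right-skewed, so the mean exceeds the mode.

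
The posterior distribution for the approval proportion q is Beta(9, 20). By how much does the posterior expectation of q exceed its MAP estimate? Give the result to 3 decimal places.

0.014

Mode = (9−1)/(9+20−2) = 8/27 = 0.296.
Mean = 9/(9+20) = 9/29 = 0.310.
Difference = 0.310 − 0.296 = 0.014.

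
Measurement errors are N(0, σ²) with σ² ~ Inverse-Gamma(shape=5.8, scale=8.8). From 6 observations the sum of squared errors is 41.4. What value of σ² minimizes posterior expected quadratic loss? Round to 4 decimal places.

Posterior: Inverse-Gamma(shape = 5.8+6/2 = 8.8, scale = 8.8+41.4/2 = 29.5).
Mode = β/(α+1) = 29.5/9.8 = 3.0102.
Mean = β/(α−1) = 29.5/7.8 = 3.7821.
Quadratic loss ⇒ the optimal estimator is the posterior mean.

3.7821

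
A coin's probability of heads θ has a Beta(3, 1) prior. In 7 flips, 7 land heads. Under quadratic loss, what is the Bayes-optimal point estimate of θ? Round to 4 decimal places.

Posterior: Beta(3+7, 1+0) = Beta(10, 1).
Since β = 1 ≤ 1 and α > 1, the Beta density is monotone increasing on [0,1]; the mode is at 1.
Mean = 10/(10+1) = 0.9091.
Quadratic loss ⇒ the optimal estimator is the posterior mean.

0.9091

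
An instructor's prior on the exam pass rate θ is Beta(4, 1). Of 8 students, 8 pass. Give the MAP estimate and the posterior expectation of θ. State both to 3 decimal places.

Posterior: Beta(4+8, 1+0) = Beta(12, 1).
Since β = 1 ≤ 1 and α > 1, the Beta density is monotone increasing on [0,1]; the mode is at 1.
Mean = 12/(12+1) = 0.923.
The posterior is left-skewed, so the mode exceeds the mean.

MAP: 1.000. Posterior mean: 0.923.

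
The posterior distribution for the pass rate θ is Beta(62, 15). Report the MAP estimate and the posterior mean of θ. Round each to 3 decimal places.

Mode = (62−1)/(62+15−2) = 61/75 = 0.813.
Mean = 62/(62+15) = 62/77 = 0.805.
The posterior is left-skewed, so the mode exceeds the mean.

θ_MAP = 0.813, E[θ|data] = 0.805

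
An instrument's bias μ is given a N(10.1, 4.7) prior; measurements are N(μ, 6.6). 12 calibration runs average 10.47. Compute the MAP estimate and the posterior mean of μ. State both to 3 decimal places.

MAP = 10.431; posterior mean = 10.431

Posterior for μ is Normal. Precision-weighted mean: (1/4.7·10.1 + 12/6.6·10.47) / (1/4.7 + 12/6.6) = 10.431.
A Normal posterior is symmetric, so mode = mean.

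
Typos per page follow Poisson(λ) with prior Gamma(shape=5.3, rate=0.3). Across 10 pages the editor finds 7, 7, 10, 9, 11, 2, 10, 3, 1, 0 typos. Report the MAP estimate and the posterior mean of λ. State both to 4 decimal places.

MAP = 6.2427, posterior mean = 6.3398

Σ counts = 60. Posterior: Gamma(shape = 5.3+60 = 65.3, rate = 0.3+10 = 10.3).
Mode = (α−1)/β = 64.3/10.3 = 6.2427.
Mean = α/β = 65.3/10.3 = 6.3398.
The posterior is right-skewed, so the mean exceeds the mode.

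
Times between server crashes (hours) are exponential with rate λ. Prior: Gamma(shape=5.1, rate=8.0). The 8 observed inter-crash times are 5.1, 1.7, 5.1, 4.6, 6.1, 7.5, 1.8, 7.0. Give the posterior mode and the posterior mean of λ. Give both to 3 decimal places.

posterior mode = 0.258, posterior mean = 0.279

Σ times = 38.9. Posterior: Gamma(shape = 5.1+8 = 13.1, rate = 8.0+38.9 = 46.9).
Mode = (α−1)/β = 12.1/46.9 = 0.258.
Mean = α/β = 13.1/46.9 = 0.279.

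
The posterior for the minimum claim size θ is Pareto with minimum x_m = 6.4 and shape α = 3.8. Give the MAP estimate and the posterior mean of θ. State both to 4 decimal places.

The Pareto density is strictly decreasing on [x_m, ∞), so the mode is x_m = 6.4000.
Mean = α·x_m/(α−1) = 3.8·6.4/2.8 = 8.6857.

θ_MAP = 6.4000, E[θ|data] = 8.6857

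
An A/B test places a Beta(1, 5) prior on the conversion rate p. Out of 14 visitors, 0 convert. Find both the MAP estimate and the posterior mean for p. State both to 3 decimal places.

Posterior: Beta(1+0, 5+14) = Beta(1, 19).
Since α = 1 ≤ 1 and β > 1, the Beta density is monotone decreasing on [0,1]; the mode is at 0.
Mean = 1/(1+19) = 0.050.

MAP = 0.000; posterior mean = 0.050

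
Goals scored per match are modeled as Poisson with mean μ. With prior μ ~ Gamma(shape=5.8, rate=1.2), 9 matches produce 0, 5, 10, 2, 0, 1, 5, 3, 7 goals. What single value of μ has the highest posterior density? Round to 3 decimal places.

3.706

Σ counts = 33. Posterior: Gamma(shape = 5.8+33 = 38.8, rate = 1.2+9 = 10.2).
Mode = (α−1)/β = 37.8/10.2 = 3.706.
Mean = α/β = 38.8/10.2 = 3.804.
This is the posterior mode — the MAP estimate.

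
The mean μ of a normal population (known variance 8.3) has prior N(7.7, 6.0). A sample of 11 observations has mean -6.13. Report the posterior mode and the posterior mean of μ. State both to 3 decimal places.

Posterior for μ is Normal. Precision-weighted mean: (1/6.0·7.7 + 11/8.3·-6.13) / (1/6.0 + 11/8.3) = -4.585.
A Normal posterior is symmetric, so mode = mean.

μ_MAP = -4.585, E[μ|data] = -4.585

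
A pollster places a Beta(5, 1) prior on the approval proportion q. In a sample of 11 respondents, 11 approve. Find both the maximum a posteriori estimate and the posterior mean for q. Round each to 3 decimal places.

Posterior: Beta(5+11, 1+0) = Beta(16, 1).
Since β = 1 ≤ 1 and α > 1, the Beta density is monotone increasing on [0,1]; the mode is at 1.
Mean = 16/(16+1) = 0.941.

MAP: 1.000. Posterior mean: 0.941.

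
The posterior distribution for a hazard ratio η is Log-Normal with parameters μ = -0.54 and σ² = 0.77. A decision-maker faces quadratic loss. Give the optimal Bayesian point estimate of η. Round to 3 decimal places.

0.856

Mode = exp(μ − σ²) = exp(-1.31) = 0.270.
Mean = exp(μ + σ²/2) = exp(-0.155) = 0.856.
Quadratic loss ⇒ the optimal estimator is the posterior mean.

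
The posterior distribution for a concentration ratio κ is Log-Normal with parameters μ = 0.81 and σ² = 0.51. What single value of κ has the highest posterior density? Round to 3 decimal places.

Mode = exp(μ − σ²) = exp(0.30) = 1.350.
Mean = exp(μ + σ²/2) = exp(1.065) = 2.901.
This is the posterior mode — the MAP estimate.

1.350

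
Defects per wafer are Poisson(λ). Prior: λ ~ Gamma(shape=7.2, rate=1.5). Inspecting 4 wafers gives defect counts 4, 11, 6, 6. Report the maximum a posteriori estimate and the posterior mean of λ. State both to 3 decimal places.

Σ counts = 27. Posterior: Gamma(shape = 7.2+27 = 34.2, rate = 1.5+4 = 5.5).
Mode = (α−1)/β = 33.2/5.5 = 6.036.
Mean = α/β = 34.2/5.5 = 6.218.
Right-skewed posterior ⇒ mode < mean.

λ_MAP = 6.036, E[λ|data] = 6.218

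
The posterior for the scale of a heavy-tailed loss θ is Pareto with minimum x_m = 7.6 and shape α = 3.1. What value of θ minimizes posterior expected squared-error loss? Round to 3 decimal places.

The Pareto density is strictly decreasing on [x_m, ∞), so the mode is x_m = 7.600.
Mean = α·x_m/(α−1) = 3.1·7.6/2.1 = 11.219.
Squared-error loss ⇒ the optimal estimator is the posterior mean.

11.219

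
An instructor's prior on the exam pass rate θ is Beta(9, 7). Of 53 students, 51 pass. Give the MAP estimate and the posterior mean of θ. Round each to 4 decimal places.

MAP = 0.8806; posterior mean = 0.8696

Posterior: Beta(9+51, 7+2) = Beta(60, 9).
Mode = (60−1)/(60+9−2) = 59/67 = 0.8806.
Mean = 60/(60+9) = 60/69 = 0.8696.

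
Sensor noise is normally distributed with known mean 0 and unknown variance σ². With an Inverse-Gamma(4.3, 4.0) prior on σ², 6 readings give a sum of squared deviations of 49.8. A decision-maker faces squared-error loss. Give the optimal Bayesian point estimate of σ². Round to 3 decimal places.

Posterior: Inverse-Gamma(shape = 4.3+6/2 = 7.3, scale = 4.0+49.8/2 = 28.9).
Mode = β/(α+1) = 28.9/8.3 = 3.482.
Mean = β/(α−1) = 28.9/6.3 = 4.587.
Squared-error loss ⇒ the optimal estimator is the posterior mean.

4.587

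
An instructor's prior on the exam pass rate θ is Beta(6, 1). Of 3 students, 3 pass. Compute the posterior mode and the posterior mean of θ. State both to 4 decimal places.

Posterior: Beta(6+3, 1+0) = Beta(9, 1).
Since β = 1 ≤ 1 and α > 1, the Beta density is monotone increasing on [0,1]; the mode is at 1.
Mean = 9/(9+1) = 0.9000.

posterior mode = 1.0000, posterior mean = 0.9000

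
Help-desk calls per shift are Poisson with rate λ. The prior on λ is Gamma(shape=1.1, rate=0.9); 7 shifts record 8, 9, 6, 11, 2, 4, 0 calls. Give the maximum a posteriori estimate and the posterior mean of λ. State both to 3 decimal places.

Σ counts = 40. Posterior: Gamma(shape = 1.1+40 = 41.1, rate = 0.9+7 = 7.9).
Mode = (α−1)/β = 40.1/7.9 = 5.076.
Mean = α/β = 41.1/7.9 = 5.203.

MAP: 5.076. Posterior mean: 5.203.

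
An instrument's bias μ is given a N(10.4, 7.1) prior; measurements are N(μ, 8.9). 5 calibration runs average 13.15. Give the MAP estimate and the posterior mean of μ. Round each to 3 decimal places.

Posterior for μ is Normal. Precision-weighted mean: (1/7.1·10.4 + 5/8.9·13.15) / (1/7.1 + 5/8.9) = 12.599.
A Normal posterior is symmetric, so mode = mean.

MAP = 12.599, posterior mean = 12.599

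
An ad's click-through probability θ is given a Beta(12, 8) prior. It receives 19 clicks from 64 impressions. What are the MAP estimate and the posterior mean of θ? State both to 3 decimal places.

MAP: 0.366. Posterior mean: 0.369.

Posterior: Beta(12+19, 8+45) = Beta(31, 53).
Mode = (31−1)/(31+53−2) = 30/82 = 0.366.
Mean = 31/(31+53) = 31/84 = 0.369.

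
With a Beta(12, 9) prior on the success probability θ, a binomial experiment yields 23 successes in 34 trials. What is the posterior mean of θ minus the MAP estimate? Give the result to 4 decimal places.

Posterior: Beta(12+23, 9+11) = Beta(35, 20).
Mode = (35−1)/(35+20−2) = 34/53 = 0.6415.
Mean = 35/(35+20) = 35/55 = 0.6364.
Difference = 0.6364 − 0.6415 = -0.0051.

-0.0051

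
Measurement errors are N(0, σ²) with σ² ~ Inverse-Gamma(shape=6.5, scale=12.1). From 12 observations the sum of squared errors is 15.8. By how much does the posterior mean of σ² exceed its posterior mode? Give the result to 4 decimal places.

Posterior: Inverse-Gamma(shape = 6.5+12/2 = 12.5, scale = 12.1+15.8/2 = 20.0).
Mode = β/(α+1) = 20.0/13.5 = 1.4815.
Mean = β/(α−1) = 20.0/11.5 = 1.7391.
Difference = 1.7391 − 1.4815 = 0.2576.

0.2576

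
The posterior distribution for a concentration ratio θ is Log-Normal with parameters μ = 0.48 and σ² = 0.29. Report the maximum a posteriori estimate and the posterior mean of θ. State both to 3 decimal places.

Mode = exp(μ − σ²) = exp(0.19) = 1.209.
Mean = exp(μ + σ²/2) = exp(0.625) = 1.868.
The posterior is right-skewed, so the mean exceeds the mode.

maximum a posteriori estimate = 1.209, posterior mean = 1.868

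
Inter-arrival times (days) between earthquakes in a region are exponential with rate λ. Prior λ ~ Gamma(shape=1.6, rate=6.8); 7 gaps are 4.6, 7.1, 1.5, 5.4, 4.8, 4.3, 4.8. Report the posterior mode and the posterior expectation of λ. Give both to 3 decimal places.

λ_MAP = 0.193, E[λ|data] = 0.219

Σ times = 32.5. Posterior: Gamma(shape = 1.6+7 = 8.6, rate = 6.8+32.5 = 39.3).
Mode = (α−1)/β = 7.6/39.3 = 0.193.
Mean = α/β = 8.6/39.3 = 0.219.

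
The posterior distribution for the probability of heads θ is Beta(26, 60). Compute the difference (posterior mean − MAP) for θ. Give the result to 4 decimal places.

0.0047

Mode = (26−1)/(26+60−2) = 25/84 = 0.2976.
Mean = 26/(26+60) = 26/86 = 0.3023.
Difference = 0.3023 − 0.2976 = 0.0047.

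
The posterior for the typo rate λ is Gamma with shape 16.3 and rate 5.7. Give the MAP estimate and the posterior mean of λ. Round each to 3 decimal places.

MAP = 2.684; posterior mean = 2.860

Mode = (α−1)/β = 15.3/5.7 = 2.684.
Mean = α/β = 16.3/5.7 = 2.860.
The mean is pulled above the mode by the posterior's right skew.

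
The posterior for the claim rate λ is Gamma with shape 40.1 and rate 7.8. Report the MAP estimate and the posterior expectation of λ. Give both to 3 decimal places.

Mode = (α−1)/β = 39.1/7.8 = 5.013.
Mean = α/β = 40.1/7.8 = 5.141.
Right-skewed posterior ⇒ mode < mean.

MAP = 5.013, posterior mean = 5.141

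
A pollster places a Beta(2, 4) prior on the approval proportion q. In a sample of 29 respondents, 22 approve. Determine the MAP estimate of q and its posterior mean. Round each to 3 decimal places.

Posterior: Beta(2+22, 4+7) = Beta(24, 11).
Mode = (24−1)/(24+11−2) = 23/33 = 0.697.
Mean = 24/(24+11) = 24/35 = 0.686.
Mode > mean: the posterior has a left tail.

q_MAP = 0.697, E[q|data] = 0.686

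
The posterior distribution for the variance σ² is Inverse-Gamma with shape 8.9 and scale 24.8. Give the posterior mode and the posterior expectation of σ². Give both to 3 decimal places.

Mode = β/(α+1) = 24.8/9.9 = 2.505.
Mean = β/(α−1) = 24.8/7.9 = 3.139.
Right-skewed posterior ⇒ mode < mean.

MAP = 2.505, posterior mean = 3.139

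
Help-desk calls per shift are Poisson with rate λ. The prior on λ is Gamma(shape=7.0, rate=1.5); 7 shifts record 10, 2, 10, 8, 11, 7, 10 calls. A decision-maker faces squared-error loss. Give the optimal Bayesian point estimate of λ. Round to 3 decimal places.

7.647

Σ counts = 58. Posterior: Gamma(shape = 7.0+58 = 65.0, rate = 1.5+7 = 8.5).
Mode = (α−1)/β = 64.0/8.5 = 7.529.
Mean = α/β = 65.0/8.5 = 7.647.
Squared-error loss ⇒ the optimal estimator is the posterior mean.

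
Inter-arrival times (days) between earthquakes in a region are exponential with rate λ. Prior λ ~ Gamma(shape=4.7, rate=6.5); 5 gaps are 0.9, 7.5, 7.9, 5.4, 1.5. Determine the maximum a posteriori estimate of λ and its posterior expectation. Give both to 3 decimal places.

λ_MAP = 0.293, E[λ|data] = 0.327

Σ times = 23.2. Posterior: Gamma(shape = 4.7+5 = 9.7, rate = 6.5+23.2 = 29.7).
Mode = (α−1)/β = 8.7/29.7 = 0.293.
Mean = α/β = 9.7/29.7 = 0.327.
Mean > mode: the posterior has a right tail.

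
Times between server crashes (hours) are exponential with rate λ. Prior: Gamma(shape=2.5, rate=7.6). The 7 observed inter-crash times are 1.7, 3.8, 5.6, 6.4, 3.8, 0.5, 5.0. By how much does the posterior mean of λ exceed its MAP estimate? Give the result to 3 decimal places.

Σ times = 26.8. Posterior: Gamma(shape = 2.5+7 = 9.5, rate = 7.6+26.8 = 34.4).
Mode = (α−1)/β = 8.5/34.4 = 0.247.
Mean = α/β = 9.5/34.4 = 0.276.
Difference = 0.276 − 0.247 = 0.029.

0.029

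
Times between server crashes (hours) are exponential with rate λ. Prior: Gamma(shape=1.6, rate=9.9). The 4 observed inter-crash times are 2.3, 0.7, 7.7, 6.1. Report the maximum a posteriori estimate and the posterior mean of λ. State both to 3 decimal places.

Σ times = 16.8. Posterior: Gamma(shape = 1.6+4 = 5.6, rate = 9.9+16.8 = 26.7).
Mode = (α−1)/β = 4.6/26.7 = 0.172.
Mean = α/β = 5.6/26.7 = 0.210.

maximum a posteriori estimate = 0.172, posterior mean = 0.210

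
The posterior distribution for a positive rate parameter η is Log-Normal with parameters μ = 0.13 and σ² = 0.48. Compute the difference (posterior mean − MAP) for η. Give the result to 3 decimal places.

Mode = exp(μ − σ²) = exp(-0.35) = 0.705.
Mean = exp(μ + σ²/2) = exp(0.370) = 1.448.
Difference = 1.448 − 0.705 = 0.743.

0.743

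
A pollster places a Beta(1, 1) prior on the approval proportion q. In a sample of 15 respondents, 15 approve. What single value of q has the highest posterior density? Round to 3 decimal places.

Posterior: Beta(1+15, 1+0) = Beta(16, 1).
Since β = 1 ≤ 1 and α > 1, the Beta density is monotone increasing on [0,1]; the mode is at 1.
Mean = 16/(16+1) = 0.941.
This is the posterior mode — the MAP estimate.

1.000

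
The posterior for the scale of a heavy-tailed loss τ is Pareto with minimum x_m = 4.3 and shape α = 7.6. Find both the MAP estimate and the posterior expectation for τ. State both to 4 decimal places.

MAP: 4.3000. Posterior mean: 4.9515.

The Pareto density is strictly decreasing on [x_m, ∞), so the mode is x_m = 4.3000.
Mean = α·x_m/(α−1) = 7.6·4.3/6.6 = 4.9515.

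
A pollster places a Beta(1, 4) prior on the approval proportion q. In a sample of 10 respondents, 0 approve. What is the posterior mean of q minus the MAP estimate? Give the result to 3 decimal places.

Posterior: Beta(1+0, 4+10) = Beta(1, 14).
Since α = 1 ≤ 1 and β > 1, the Beta density is monotone decreasing on [0,1]; the mode is at 0.
Mean = 1/(1+14) = 0.067.
Difference = 0.067 − 0.000 = 0.067.
Mean > mode: the posterior has a right tail.

0.067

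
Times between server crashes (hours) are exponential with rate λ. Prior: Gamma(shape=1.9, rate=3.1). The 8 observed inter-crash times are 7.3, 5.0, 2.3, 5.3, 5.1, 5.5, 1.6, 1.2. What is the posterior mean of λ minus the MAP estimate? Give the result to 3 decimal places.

0.027

Σ times = 33.3. Posterior: Gamma(shape = 1.9+8 = 9.9, rate = 3.1+33.3 = 36.4).
Mode = (α−1)/β = 8.9/36.4 = 0.245.
Mean = α/β = 9.9/36.4 = 0.272.
Difference = 0.272 − 0.245 = 0.027.
The posterior is right-skewed, so the mean exceeds the mode.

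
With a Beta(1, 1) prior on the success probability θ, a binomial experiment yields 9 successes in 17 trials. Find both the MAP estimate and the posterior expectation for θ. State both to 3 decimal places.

MAP = 0.529; posterior mean = 0.526

Posterior: Beta(1+9, 1+8) = Beta(10, 9).
Mode = (10−1)/(10+9−2) = 9/17 = 0.529.
Mean = 10/(10+9) = 10/19 = 0.526.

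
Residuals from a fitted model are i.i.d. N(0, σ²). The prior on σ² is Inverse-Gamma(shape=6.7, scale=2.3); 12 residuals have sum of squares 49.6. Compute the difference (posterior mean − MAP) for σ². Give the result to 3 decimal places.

Posterior: Inverse-Gamma(shape = 6.7+12/2 = 12.7, scale = 2.3+49.6/2 = 27.1).
Mode = β/(α+1) = 27.1/13.7 = 1.978.
Mean = β/(α−1) = 27.1/11.7 = 2.316.
Difference = 2.316 − 1.978 = 0.338.

0.338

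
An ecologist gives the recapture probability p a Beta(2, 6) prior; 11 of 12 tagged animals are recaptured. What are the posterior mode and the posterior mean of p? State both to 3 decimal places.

MAP: 0.667. Posterior mean: 0.650.

Posterior: Beta(2+11, 6+1) = Beta(13, 7).
Mode = (13−1)/(13+7−2) = 12/18 = 0.667.
Mean = 13/(13+7) = 13/20 = 0.650.
Mode > mean: the posterior has a left tail.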